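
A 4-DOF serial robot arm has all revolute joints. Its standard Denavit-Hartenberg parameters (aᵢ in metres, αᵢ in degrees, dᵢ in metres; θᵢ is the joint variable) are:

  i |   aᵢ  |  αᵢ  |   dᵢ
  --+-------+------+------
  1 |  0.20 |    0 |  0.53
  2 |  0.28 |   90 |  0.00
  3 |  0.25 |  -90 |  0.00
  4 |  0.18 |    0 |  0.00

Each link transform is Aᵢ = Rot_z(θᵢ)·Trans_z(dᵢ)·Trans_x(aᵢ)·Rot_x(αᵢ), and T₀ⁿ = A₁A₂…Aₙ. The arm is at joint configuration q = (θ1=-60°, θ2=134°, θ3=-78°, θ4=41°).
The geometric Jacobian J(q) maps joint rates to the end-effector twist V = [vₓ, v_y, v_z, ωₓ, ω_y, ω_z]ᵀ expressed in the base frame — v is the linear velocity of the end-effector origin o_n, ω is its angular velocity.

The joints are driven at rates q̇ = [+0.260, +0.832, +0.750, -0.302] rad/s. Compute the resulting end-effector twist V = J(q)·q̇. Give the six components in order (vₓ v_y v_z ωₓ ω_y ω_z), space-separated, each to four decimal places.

o_n = [0.0858, 0.2056, 0.1526]
J₁: ẑ×o_n = [-0.2056, 0.0858, 0.0000], ω = ẑ
J2: z=[0.0000, 0.0000, 1.0000] o=[0.1000, -0.1732, 0.5300] → [-0.3788, -0.0142, 0.0000, 0.0000, 0.0000, 1.0000]
J3: z=[0.9613, -0.2756, 0.0000] o=[0.1772, 0.0959, 0.5300] → [0.1040, 0.3628, 0.0802, 0.9613, -0.2756, 0.0000]
J4: z=[0.2696, 0.9403, 0.2079] o=[0.1915, 0.1459, 0.2855] → [-0.1374, 0.0138, 0.1155, 0.2696, 0.9403, 0.2079]
V = J·q̇ = [-0.2491, 0.2784, 0.0253, 0.6395, -0.4907, 1.0292]

-0.2491 0.2784 0.0253 0.6395 -0.4907 1.0292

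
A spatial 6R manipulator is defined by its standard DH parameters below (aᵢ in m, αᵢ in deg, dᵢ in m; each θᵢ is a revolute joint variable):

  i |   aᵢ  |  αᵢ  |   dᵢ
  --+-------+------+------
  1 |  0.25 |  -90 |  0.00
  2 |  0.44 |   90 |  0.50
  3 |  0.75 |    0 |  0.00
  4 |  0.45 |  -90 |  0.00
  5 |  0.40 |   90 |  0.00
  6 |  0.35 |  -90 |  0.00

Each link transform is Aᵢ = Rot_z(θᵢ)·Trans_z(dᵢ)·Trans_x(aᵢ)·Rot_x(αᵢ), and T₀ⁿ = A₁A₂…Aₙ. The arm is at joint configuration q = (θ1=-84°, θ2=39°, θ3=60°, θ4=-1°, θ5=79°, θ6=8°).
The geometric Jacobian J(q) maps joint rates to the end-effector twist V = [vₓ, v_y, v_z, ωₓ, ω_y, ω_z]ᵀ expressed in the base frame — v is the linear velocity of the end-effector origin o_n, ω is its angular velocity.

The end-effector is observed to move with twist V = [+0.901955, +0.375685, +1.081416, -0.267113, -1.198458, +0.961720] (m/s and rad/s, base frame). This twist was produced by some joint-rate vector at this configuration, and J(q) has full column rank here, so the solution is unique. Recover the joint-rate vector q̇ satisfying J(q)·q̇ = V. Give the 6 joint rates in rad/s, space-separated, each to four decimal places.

0.2860 -0.8450 0.6310 0.5030 -0.1770 0.6480

o_n = [1.7387, -0.4476, -1.2482]
J₁: ẑ×o_n = [0.4476, 1.7387, -0.0000], ω = ẑ
J2: z=[0.9945, 0.1045, 0.0000] o=[0.0261, -0.2486, 0.0000] → [-0.1305, 1.2414, -0.3768, 0.9945, 0.1045, 0.0000]
J3: z=[0.0658, -0.6259, 0.7771] o=[0.5591, -0.5364, -0.2769] → [0.5388, 0.9806, 0.7441, 0.0658, -0.6259, 0.7771]
J4: z=[0.0658, -0.6259, 0.7771] o=[1.2356, -0.7584, -0.5129] → [0.2187, 0.4394, 0.3354, 0.0658, -0.6259, 0.7771]
J5: z=[0.4426, 0.7163, 0.5394] o=[1.6380, -0.8972, -0.6588] → [-0.6648, 0.3152, 0.1268, 0.4426, 0.7163, 0.5394]
J6: z=[0.8904, -0.4222, -0.1699] o=[1.6804, -0.6750, -0.9886] → [0.1482, 0.2212, 0.2271, 0.8904, -0.4222, -0.1699]
q̇ = J⁺·V = [0.2860, -0.8450, 0.6310, 0.5030, -0.1770, 0.6480]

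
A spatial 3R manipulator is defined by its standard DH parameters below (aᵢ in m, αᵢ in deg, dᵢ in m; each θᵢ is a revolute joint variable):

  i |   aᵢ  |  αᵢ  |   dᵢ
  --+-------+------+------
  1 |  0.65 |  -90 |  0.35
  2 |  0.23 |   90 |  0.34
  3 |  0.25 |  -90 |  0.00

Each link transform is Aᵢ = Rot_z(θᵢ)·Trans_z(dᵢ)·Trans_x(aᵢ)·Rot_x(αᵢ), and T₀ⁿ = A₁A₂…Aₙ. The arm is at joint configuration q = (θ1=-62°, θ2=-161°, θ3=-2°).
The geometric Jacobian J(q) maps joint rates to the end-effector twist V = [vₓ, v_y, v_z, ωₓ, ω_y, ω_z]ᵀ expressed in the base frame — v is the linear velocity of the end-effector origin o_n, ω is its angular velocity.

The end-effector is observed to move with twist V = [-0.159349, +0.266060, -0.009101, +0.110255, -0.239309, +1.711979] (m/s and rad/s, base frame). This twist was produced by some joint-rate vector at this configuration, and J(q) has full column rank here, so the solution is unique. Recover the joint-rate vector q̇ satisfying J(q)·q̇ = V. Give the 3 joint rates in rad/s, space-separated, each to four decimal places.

0.9480 -0.0150 -0.8080

o_n = [0.3847, -0.0178, 0.5062]
J₁: ẑ×o_n = [0.0178, 0.3847, -0.0000], ω = ẑ
J2: z=[0.8829, 0.4695, 0.0000] o=[0.3052, -0.5739, 0.3500] → [0.0733, -0.1379, 0.4537, 0.8829, 0.4695, 0.0000]
J3: z=[-0.1528, 0.2875, -0.9455] o=[0.5033, -0.2223, 0.4249] → [0.2167, 0.1246, 0.0028, -0.1528, 0.2875, -0.9455]
q̇ = J⁺·V = [0.9480, -0.0150, -0.8080]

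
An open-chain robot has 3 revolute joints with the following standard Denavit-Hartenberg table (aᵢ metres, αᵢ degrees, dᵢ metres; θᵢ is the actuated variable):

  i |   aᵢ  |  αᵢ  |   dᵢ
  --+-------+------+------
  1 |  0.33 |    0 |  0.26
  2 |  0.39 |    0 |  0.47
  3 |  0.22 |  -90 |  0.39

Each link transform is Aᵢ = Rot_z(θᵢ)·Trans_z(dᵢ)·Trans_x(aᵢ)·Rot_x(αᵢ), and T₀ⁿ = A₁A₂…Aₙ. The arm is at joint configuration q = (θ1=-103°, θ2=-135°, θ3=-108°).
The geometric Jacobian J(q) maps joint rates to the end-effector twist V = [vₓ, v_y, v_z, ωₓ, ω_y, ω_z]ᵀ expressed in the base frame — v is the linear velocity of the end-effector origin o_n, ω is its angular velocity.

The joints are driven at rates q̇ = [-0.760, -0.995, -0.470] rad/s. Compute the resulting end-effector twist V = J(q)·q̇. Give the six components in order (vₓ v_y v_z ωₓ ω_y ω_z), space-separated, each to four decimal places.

0.4545 -0.0558 0.0000 0.0000 0.0000 -2.2250

o_n = [-0.0674, 0.0624, 1.1200]
J₁: ẑ×o_n = [-0.0624, -0.0674, 0.0000], ω = ẑ
J2: z=[0.0000, 0.0000, 1.0000] o=[-0.0742, -0.3215, 0.2600] → [-0.3840, 0.0068, 0.0000, 0.0000, 0.0000, 1.0000]
J3: z=[0.0000, 0.0000, 1.0000] o=[-0.2809, 0.0092, 0.7300] → [-0.0532, 0.2135, 0.0000, 0.0000, 0.0000, 1.0000]
V = J·q̇ = [0.4545, -0.0558, 0.0000, 0.0000, 0.0000, -2.2250]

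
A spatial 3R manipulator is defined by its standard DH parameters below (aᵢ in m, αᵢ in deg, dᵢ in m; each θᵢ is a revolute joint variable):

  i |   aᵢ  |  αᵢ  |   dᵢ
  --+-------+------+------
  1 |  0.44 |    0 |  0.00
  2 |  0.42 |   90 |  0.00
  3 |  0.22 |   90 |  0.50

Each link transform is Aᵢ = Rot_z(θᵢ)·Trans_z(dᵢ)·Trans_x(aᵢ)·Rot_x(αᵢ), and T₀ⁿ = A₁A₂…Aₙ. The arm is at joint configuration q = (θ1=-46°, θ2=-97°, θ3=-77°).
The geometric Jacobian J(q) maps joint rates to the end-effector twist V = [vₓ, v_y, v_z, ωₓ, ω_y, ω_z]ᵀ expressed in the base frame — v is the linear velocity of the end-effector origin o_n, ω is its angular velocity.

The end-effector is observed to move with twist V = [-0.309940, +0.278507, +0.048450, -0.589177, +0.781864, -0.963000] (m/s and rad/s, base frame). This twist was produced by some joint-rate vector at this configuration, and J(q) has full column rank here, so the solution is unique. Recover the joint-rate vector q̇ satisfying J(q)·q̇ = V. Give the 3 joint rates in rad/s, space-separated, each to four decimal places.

-0.8050 -0.1580 0.9790

o_n = [-0.3702, -0.1997, -0.2144]
J₁: ẑ×o_n = [0.1997, -0.3702, 0.0000], ω = ẑ
J2: z=[0.0000, 0.0000, 1.0000] o=[0.3056, -0.3165, 0.0000] → [-0.1168, -0.6759, 0.0000, 0.0000, 0.0000, 1.0000]
J3: z=[-0.6018, 0.7986, 0.0000] o=[-0.0298, -0.5693, 0.0000] → [-0.1712, -0.1290, 0.0495, -0.6018, 0.7986, 0.0000]
q̇ = J⁺·V = [-0.8050, -0.1580, 0.9790]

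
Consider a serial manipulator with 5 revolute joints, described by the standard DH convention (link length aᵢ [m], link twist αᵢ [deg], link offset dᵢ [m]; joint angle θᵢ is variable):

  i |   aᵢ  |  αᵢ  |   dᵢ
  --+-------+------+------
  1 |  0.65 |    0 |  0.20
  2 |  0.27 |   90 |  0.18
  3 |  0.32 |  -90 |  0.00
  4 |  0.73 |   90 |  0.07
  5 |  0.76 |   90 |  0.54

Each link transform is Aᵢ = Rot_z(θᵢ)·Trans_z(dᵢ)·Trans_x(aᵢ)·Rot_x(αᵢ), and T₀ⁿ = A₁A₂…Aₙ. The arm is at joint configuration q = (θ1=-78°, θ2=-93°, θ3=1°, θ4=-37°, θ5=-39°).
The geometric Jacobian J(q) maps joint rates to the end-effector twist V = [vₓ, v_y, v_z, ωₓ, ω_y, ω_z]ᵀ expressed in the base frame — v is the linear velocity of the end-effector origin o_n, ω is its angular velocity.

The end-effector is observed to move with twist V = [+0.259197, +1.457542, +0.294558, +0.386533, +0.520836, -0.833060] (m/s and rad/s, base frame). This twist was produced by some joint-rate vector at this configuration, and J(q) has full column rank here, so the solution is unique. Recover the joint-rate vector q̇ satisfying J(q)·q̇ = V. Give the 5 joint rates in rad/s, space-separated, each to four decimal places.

o_n = [-1.3670, 0.3676, -0.0099]
J₁: ẑ×o_n = [-0.3676, -1.3670, 0.0000], ω = ẑ
J2: z=[0.0000, 0.0000, 1.0000] o=[0.1351, -0.6358, 0.2000] → [-1.0034, -1.5021, 0.0000, 0.0000, 0.0000, 1.0000]
J3: z=[-0.1564, 0.9877, 0.0000] o=[-0.1315, -0.6780, 0.3800] → [-0.3851, -0.0610, 1.0567, -0.1564, 0.9877, 0.0000]
J4: z=[0.0172, 0.0027, 0.9998] o=[-0.4475, -0.7281, 0.3856] → [-1.0966, -0.9125, 0.0214, 0.0172, 0.0027, 0.9998]
J5: z=[0.4694, 0.8829, -0.0105] o=[-1.0908, -0.3852, 0.4657] → [-0.4121, 0.2262, 0.5972, 0.4694, 0.8829, -0.0105]
q̇ = J⁺·V = [-0.4690, -0.5240, -0.1570, 0.1680, 0.7650]

-0.4690 -0.5240 -0.1570 0.1680 0.7650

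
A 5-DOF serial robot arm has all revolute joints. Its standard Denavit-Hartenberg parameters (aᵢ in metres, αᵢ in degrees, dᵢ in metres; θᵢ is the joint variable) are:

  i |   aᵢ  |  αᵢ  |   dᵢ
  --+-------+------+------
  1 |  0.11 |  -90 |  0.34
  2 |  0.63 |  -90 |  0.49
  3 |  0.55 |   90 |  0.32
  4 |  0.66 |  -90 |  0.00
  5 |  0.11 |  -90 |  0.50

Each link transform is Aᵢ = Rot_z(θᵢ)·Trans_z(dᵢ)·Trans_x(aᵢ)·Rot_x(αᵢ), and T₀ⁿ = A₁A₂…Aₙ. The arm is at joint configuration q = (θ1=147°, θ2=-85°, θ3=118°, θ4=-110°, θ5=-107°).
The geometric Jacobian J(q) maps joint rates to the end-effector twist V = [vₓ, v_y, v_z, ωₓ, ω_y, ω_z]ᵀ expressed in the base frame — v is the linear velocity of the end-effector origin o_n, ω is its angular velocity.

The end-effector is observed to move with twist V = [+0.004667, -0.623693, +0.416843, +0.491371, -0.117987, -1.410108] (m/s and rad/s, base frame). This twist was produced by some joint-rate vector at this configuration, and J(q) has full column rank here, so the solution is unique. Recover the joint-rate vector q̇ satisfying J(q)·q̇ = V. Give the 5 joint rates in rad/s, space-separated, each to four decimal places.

o_n = [0.3982, 0.0637, 0.7220]
J₁: ẑ×o_n = [-0.0637, 0.3982, 0.0000], ω = ẑ
J2: z=[-0.5446, -0.8387, 0.0000] o=[-0.0923, 0.0599, 0.3400] → [-0.3204, 0.2081, 0.4092, -0.5446, -0.8387, 0.0000]
J3: z=[-0.8355, 0.5426, -0.0872] o=[-0.4052, -0.3211, 0.9676] → [-0.0997, -0.2752, -0.7574, -0.8355, 0.5426, -0.0872]
J4: z=[0.1912, 0.4356, 0.8796] o=[-0.3892, 0.2475, 0.6825] → [0.1789, 0.6850, -0.3781, 0.1912, 0.4356, 0.8796]
J5: z=[0.7699, 0.4893, -0.4097] o=[0.0127, -0.2511, 0.8421] → [0.0702, -0.0655, 0.0537, 0.7699, 0.4893, -0.4097]
q̇ = J⁺·V = [-0.7460, 0.0290, -0.2330, -0.5280, 0.5370]

-0.7460 0.0290 -0.2330 -0.5280 0.5370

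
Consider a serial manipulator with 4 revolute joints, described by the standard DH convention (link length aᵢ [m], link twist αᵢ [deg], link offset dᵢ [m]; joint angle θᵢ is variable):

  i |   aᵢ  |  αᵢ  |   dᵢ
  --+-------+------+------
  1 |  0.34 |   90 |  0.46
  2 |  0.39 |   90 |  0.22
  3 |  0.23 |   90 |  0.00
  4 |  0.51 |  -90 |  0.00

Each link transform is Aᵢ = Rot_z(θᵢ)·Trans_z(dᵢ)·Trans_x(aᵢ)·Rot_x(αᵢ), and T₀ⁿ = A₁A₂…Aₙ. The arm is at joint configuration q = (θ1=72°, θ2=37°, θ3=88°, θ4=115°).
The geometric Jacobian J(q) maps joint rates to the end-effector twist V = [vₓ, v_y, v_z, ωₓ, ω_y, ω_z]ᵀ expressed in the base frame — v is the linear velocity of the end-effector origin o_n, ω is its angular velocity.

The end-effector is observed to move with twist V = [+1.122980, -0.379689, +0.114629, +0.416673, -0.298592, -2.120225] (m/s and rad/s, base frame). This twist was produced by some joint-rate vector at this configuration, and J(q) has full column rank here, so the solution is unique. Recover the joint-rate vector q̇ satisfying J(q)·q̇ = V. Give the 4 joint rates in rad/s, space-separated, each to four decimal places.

-0.8250 0.4570 0.9410 -0.9040

o_n = [0.5104, 0.8121, 0.3259]
J₁: ẑ×o_n = [-0.8121, 0.5104, 0.0000], ω = ẑ
J2: z=[0.9511, -0.3090, 0.0000] o=[0.1051, 0.3234, 0.4600] → [0.0414, 0.1276, 0.5900, 0.9511, -0.3090, 0.0000]
J3: z=[0.1860, 0.5724, -0.7986] o=[0.4105, 0.5516, 0.6947] → [-0.0031, -0.0111, -0.0087, 0.1860, 0.5724, -0.7986]
J4: z=[0.2135, 0.7699, 0.6014] o=[0.6311, 0.4867, 0.6995] → [-0.4834, 0.0071, 0.1624, 0.2135, 0.7699, 0.6014]
q̇ = J⁺·V = [-0.8250, 0.4570, 0.9410, -0.9040]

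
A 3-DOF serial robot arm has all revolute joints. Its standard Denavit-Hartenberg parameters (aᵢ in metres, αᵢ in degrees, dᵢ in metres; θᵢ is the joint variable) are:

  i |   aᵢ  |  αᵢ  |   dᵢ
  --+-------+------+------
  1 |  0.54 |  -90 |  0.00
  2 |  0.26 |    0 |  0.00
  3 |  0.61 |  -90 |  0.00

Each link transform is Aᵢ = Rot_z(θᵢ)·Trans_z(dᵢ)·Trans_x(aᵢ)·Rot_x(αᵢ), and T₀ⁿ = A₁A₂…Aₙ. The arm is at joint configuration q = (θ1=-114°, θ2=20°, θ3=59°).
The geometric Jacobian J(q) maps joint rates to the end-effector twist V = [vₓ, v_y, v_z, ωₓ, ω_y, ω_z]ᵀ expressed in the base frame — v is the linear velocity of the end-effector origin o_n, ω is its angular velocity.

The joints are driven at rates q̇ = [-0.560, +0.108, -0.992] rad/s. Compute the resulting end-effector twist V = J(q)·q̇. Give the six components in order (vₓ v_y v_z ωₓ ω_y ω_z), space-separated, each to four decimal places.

o_n = [-0.3664, -0.8228, -0.6877]
J₁: ẑ×o_n = [0.8228, -0.3664, 0.0000], ω = ẑ
J2: z=[0.9135, -0.4067, 0.0000] o=[-0.2196, -0.4933, 0.0000] → [0.2797, 0.6283, -0.3607, 0.9135, -0.4067, 0.0000]
J3: z=[0.9135, -0.4067, 0.0000] o=[-0.3190, -0.7165, -0.0889] → [0.2436, 0.5470, -0.1164, 0.9135, -0.4067, 0.0000]
V = J·q̇ = [-0.6722, -0.2696, 0.0765, -0.8076, 0.3596, -0.5600]

-0.6722 -0.2696 0.0765 -0.8076 0.3596 -0.5600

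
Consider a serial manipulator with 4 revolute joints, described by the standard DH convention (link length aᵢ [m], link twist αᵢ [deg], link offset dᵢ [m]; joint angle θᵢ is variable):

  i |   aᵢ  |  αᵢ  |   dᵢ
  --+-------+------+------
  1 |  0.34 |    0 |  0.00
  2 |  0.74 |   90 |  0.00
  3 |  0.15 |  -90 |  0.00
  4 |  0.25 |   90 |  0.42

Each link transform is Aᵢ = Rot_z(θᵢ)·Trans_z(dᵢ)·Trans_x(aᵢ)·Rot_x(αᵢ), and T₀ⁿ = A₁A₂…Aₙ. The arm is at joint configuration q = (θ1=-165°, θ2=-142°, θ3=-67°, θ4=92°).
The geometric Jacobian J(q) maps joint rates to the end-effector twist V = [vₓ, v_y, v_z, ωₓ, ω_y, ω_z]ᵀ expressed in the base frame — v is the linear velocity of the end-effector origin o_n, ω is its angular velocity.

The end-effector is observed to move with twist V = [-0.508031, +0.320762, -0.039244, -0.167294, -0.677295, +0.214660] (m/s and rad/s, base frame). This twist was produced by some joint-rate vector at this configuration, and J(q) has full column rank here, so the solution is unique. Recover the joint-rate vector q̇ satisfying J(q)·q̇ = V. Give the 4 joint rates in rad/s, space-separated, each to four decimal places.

-0.0640 0.5510 0.2740 -0.6970

o_n = [0.1833, 1.0062, 0.0341]
J₁: ẑ×o_n = [-1.0062, 0.1833, 0.0000], ω = ẑ
J2: z=[0.0000, 0.0000, 1.0000] o=[-0.3284, -0.0880, 0.0000] → [-1.0942, 0.5117, 0.0000, 0.0000, 0.0000, 1.0000]
J3: z=[0.7986, -0.6018, 0.0000] o=[0.1169, 0.5030, 0.0000] → [-0.0205, -0.0272, 0.4418, 0.7986, -0.6018, 0.0000]
J4: z=[0.5540, 0.7351, 0.3907] o=[0.1522, 0.5498, -0.1381] → [-0.0518, -0.0832, 0.2300, 0.5540, 0.7351, 0.3907]
q̇ = J⁺·V = [-0.0640, 0.5510, 0.2740, -0.6970]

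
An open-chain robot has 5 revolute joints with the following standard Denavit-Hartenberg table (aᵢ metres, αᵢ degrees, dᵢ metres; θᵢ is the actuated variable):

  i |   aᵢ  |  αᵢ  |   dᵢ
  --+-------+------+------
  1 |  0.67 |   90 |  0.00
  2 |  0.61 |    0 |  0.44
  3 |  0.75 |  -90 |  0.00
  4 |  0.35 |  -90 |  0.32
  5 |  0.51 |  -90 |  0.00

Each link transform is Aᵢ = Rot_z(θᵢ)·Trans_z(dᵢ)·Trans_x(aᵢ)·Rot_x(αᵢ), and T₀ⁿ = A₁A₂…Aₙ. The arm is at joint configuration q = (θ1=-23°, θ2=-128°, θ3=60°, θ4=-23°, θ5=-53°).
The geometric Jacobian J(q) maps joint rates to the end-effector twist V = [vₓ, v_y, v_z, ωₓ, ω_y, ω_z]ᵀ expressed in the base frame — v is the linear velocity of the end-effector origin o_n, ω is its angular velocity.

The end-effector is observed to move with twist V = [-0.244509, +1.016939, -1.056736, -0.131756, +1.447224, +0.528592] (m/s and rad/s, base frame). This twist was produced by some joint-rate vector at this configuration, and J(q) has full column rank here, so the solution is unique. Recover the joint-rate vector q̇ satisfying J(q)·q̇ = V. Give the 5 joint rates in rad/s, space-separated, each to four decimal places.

o_n = [1.0867, -1.2181, -1.4643]
J₁: ẑ×o_n = [1.2181, 1.0867, -0.0000], ω = ẑ
J2: z=[-0.3907, -0.9205, 0.0000] o=[0.6167, -0.2618, 0.0000] → [1.3479, -0.5721, 0.8063, -0.3907, -0.9205, 0.0000]
J3: z=[-0.3907, -0.9205, 0.0000] o=[0.0991, -0.5201, -0.4807] → [0.9054, -0.3843, 1.1818, -0.3907, -0.9205, 0.0000]
J4: z=[0.8535, -0.3623, 0.3746] o=[0.3577, -0.6298, -1.1761] → [0.3248, 0.5191, -0.2380, 0.8535, -0.3623, 0.3746]
J5: z=[0.4944, 0.7901, -0.3623] o=[0.6885, -0.9188, -1.3549] → [-0.1949, -0.0902, -0.4626, 0.4944, 0.7901, -0.3623]
q̇ = J⁺·V = [0.9190, -0.2740, -0.7600, -0.7830, 0.2680]

0.9190 -0.2740 -0.7600 -0.7830 0.2680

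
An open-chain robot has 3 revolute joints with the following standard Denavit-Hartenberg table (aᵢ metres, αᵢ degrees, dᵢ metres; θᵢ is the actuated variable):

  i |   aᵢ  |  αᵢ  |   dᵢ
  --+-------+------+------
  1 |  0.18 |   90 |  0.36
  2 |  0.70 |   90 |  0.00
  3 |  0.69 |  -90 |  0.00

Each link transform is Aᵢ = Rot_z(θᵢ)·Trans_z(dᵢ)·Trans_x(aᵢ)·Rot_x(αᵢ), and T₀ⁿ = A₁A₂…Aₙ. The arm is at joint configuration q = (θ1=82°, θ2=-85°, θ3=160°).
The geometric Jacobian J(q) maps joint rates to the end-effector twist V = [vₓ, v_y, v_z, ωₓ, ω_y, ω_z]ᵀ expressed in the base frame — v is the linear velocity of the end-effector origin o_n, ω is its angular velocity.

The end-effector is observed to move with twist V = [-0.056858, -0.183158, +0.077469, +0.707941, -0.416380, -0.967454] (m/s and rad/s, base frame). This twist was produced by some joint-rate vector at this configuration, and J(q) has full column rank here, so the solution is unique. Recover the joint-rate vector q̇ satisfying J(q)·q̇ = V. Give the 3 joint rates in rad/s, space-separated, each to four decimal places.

-0.9400 0.7590 0.3150

o_n = [0.2594, 0.1499, 0.3086]
J₁: ẑ×o_n = [-0.1499, 0.2594, 0.0000], ω = ẑ
J2: z=[0.9903, -0.1392, 0.0000] o=[0.0251, 0.1782, 0.3600] → [0.0072, 0.0509, 0.0045, 0.9903, -0.1392, 0.0000]
J3: z=[-0.1386, -0.9865, -0.0872] o=[0.0335, 0.2387, -0.3373] → [-0.6449, 0.0699, 0.2351, -0.1386, -0.9865, -0.0872]
q̇ = J⁺·V = [-0.9400, 0.7590, 0.3150]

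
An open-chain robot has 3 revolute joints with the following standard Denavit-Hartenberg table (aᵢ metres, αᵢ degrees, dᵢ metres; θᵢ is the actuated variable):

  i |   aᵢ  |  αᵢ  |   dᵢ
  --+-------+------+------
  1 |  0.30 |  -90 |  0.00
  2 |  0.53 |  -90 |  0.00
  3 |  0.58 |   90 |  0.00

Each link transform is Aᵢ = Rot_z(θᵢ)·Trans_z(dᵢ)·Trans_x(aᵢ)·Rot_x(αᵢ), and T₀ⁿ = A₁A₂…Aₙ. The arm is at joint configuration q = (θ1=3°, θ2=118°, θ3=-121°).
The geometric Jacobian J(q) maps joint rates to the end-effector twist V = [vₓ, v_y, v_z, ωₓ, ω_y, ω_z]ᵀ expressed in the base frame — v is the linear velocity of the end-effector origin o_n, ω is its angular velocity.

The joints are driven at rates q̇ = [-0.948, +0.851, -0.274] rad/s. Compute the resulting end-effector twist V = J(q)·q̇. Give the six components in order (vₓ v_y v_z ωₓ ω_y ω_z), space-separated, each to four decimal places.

o_n = [0.1651, 0.5065, -0.2042]
J₁: ẑ×o_n = [-0.5065, 0.1651, 0.0000], ω = ẑ
J2: z=[-0.0523, 0.9986, 0.0000] o=[0.2996, 0.0157, 0.0000] → [-0.2039, -0.0107, 0.1086, -0.0523, 0.9986, 0.0000]
J3: z=[-0.8817, -0.0462, 0.4695] o=[0.0511, 0.0027, -0.4680] → [-0.2487, 0.2861, -0.4390, -0.8817, -0.0462, 0.4695]
V = J·q̇ = [0.3748, -0.2440, 0.2127, 0.1971, 0.8625, -1.0766]

0.3748 -0.2440 0.2127 0.1971 0.8625 -1.0766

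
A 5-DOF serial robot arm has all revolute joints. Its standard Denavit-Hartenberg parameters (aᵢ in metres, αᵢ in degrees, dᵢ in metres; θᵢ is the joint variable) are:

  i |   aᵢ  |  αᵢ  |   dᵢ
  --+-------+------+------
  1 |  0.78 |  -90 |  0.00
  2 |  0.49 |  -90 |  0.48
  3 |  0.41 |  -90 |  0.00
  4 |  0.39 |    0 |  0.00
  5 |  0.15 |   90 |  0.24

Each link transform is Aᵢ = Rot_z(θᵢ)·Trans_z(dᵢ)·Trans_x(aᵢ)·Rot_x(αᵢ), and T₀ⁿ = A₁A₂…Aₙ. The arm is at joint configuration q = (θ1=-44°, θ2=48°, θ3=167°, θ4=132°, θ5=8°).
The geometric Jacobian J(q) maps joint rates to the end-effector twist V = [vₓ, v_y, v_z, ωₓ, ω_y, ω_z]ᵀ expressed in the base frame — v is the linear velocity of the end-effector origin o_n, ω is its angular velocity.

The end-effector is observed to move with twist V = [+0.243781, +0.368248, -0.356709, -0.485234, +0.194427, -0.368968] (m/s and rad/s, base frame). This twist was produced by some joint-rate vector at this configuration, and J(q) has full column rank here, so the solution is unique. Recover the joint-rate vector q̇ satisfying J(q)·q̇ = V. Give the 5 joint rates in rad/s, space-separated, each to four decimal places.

0.2770 0.4790 0.7920 0.1530 -0.8470

o_n = [1.4520, -0.4205, -0.0409]
J₁: ẑ×o_n = [0.4205, 1.4520, -0.0000], ω = ẑ
J2: z=[0.6947, 0.7193, 0.0000] o=[0.5611, -0.5418, 0.0000] → [-0.0294, 0.0284, -0.5565, 0.6947, 0.7193, 0.0000]
J3: z=[-0.5346, 0.5162, -0.6691] o=[1.1304, -0.4243, -0.3641] → [0.1695, -0.0424, -0.1681, -0.5346, 0.5162, -0.6691]
J4: z=[0.5686, 0.8055, 0.1672] o=[0.8740, -0.3050, -0.0673] → [0.0406, 0.0816, -0.5312, 0.5686, 0.8055, 0.1672]
J5: z=[0.5686, 0.8055, 0.1672] o=[1.1921, -0.5305, -0.0623] → [-0.0011, 0.0313, -0.1467, 0.5686, 0.8055, 0.1672]
q̇ = J⁺·V = [0.2770, 0.4790, 0.7920, 0.1530, -0.8470]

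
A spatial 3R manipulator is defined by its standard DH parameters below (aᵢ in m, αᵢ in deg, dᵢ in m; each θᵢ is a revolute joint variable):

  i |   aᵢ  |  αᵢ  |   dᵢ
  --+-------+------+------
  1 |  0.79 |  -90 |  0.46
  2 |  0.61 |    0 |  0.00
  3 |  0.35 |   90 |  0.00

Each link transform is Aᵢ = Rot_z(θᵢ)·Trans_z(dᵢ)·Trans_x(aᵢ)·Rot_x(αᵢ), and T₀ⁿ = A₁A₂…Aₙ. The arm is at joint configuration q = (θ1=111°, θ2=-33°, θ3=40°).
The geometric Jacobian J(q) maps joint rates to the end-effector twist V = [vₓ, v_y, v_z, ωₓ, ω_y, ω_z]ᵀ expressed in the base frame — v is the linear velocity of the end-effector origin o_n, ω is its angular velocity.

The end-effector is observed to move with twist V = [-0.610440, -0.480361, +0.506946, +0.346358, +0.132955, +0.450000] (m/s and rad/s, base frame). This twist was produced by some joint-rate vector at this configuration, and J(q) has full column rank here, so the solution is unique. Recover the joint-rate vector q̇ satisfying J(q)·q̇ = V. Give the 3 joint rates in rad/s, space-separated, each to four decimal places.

o_n = [-0.5909, 1.5395, 0.7496]
J₁: ẑ×o_n = [-1.5395, -0.5909, 0.0000], ω = ẑ
J2: z=[-0.9336, -0.3584, 0.0000] o=[-0.2831, 0.7375, 0.4600] → [-0.1038, 0.2703, -0.8590, -0.9336, -0.3584, 0.0000]
J3: z=[-0.9336, -0.3584, 0.0000] o=[-0.4664, 1.2151, 0.7922] → [0.0153, -0.0398, -0.3474, -0.9336, -0.3584, 0.0000]
q̇ = J⁺·V = [0.4500, -0.7390, 0.3680]

0.4500 -0.7390 0.3680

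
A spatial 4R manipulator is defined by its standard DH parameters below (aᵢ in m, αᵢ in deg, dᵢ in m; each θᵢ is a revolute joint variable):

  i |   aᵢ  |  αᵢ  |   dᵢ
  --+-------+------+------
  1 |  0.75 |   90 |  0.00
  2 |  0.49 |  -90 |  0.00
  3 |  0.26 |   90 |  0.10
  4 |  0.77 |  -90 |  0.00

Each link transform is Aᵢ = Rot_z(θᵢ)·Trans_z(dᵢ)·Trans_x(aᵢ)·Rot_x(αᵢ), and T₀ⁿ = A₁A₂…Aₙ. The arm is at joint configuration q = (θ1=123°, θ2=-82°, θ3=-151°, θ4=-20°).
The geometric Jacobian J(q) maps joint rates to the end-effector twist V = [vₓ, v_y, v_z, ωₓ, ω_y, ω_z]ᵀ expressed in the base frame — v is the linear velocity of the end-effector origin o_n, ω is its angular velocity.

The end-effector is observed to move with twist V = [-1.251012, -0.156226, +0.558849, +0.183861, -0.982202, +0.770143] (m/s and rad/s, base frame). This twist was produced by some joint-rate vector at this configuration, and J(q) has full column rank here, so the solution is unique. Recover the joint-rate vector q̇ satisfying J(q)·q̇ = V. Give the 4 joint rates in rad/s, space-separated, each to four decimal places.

0.7350 -0.0860 -0.9100 0.3370

o_n = [0.1076, 0.7098, 0.3439]
J₁: ẑ×o_n = [-0.7098, 0.1076, 0.0000], ω = ẑ
J2: z=[0.8387, 0.5446, 0.0000] o=[-0.4085, 0.6290, 0.0000] → [0.1873, -0.2884, -0.2133, 0.8387, 0.5446, 0.0000]
J3: z=[-0.5393, 0.8305, 0.1392] o=[-0.4456, 0.6862, -0.4852] → [0.6853, 0.5242, -0.4722, -0.5393, 0.8305, 0.1392]
J4: z=[-0.6968, -0.5329, 0.4801] o=[-0.3766, 0.8114, -0.2461] → [-0.2657, 0.6436, 0.3288, -0.6968, -0.5329, 0.4801]
q̇ = J⁺·V = [0.7350, -0.0860, -0.9100, 0.3370]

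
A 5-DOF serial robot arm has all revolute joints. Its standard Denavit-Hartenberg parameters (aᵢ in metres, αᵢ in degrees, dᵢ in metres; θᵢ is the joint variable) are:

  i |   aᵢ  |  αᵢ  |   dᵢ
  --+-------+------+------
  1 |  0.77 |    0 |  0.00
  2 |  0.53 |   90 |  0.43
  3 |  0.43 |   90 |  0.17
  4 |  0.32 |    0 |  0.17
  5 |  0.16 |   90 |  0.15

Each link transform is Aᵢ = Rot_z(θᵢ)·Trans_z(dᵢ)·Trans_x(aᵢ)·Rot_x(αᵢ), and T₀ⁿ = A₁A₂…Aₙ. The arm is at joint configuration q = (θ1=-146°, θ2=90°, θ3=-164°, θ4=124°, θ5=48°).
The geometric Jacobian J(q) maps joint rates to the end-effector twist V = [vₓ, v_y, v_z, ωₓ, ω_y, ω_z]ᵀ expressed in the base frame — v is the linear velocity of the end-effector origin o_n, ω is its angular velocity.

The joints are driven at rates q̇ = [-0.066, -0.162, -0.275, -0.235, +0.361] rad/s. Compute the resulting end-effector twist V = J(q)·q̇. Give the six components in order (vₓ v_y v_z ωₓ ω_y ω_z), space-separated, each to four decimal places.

-0.1604 0.0544 0.0323 0.2086 0.1826 -0.1069

o_n = [-0.8204, -0.9789, 0.7121]
J₁: ẑ×o_n = [0.9789, -0.8204, 0.0000], ω = ẑ
J2: z=[0.0000, 0.0000, 1.0000] o=[-0.6384, -0.4306, 0.0000] → [0.5483, -0.1821, 0.0000, 0.0000, 0.0000, 1.0000]
J3: z=[-0.8290, -0.5592, 0.0000] o=[-0.3420, -0.8700, 0.4300] → [-0.1577, 0.2339, -0.1772, -0.8290, -0.5592, 0.0000]
J4: z=[-0.1541, 0.2285, 0.9613] o=[-0.7141, -0.6224, 0.3115] → [0.4343, -0.0405, 0.0793, -0.1541, 0.2285, 0.9613]
J5: z=[-0.1541, 0.2285, 0.9613] o=[-0.8640, -0.8745, 0.5242] → [0.1433, 0.0709, 0.0061, -0.1541, 0.2285, 0.9613]
V = J·q̇ = [-0.1604, 0.0544, 0.0323, 0.2086, 0.1826, -0.1069]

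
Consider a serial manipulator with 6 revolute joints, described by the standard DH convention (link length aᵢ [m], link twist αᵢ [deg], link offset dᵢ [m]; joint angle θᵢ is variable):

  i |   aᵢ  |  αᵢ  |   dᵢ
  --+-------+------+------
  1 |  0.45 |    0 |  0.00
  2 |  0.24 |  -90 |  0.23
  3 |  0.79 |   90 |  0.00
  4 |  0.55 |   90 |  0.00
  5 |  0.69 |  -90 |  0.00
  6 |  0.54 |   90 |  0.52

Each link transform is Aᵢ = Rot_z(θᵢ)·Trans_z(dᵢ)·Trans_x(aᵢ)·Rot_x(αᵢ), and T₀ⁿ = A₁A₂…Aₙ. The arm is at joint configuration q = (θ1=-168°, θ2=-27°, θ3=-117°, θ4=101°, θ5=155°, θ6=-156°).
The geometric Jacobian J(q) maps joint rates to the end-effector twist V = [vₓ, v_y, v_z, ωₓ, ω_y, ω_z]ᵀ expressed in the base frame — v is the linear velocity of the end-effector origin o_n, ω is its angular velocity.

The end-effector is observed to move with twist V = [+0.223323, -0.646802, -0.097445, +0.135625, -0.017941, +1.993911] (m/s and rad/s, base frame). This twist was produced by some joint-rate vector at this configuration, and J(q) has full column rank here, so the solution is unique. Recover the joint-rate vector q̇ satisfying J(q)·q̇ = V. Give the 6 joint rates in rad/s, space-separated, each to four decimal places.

0.4650 0.9230 -0.3930 -0.6980 0.6620 -0.6000

o_n = [-0.6273, -0.2413, 1.2764]
J₁: ẑ×o_n = [0.2413, -0.6273, 0.0000], ω = ẑ
J2: z=[0.0000, 0.0000, 1.0000] o=[-0.4402, -0.0936, 0.0000] → [0.1477, -0.1871, 0.0000, 0.0000, 0.0000, 1.0000]
J3: z=[-0.2588, -0.9659, 0.0000] o=[-0.6720, -0.0314, 0.2300] → [-1.0107, 0.2708, 0.0975, -0.2588, -0.9659, 0.0000]
J4: z=[0.8606, -0.2306, -0.4540] o=[-0.3256, -0.1243, 0.9339] → [-0.1321, -0.1578, -0.1703, 0.8606, -0.2306, -0.4540]
J5: z=[0.3811, -0.2996, 0.8746] o=[-0.5113, -0.6334, 0.8404] → [-0.4736, -0.2676, 0.1147, 0.3811, -0.2996, 0.8746]
J6: z=[-0.6373, 0.6002, 0.4833] o=[-0.0491, -0.1218, 0.8143] → [0.3351, 0.0151, 0.4232, -0.6373, 0.6002, 0.4833]
q̇ = J⁺·V = [0.4650, 0.9230, -0.3930, -0.6980, 0.6620, -0.6000]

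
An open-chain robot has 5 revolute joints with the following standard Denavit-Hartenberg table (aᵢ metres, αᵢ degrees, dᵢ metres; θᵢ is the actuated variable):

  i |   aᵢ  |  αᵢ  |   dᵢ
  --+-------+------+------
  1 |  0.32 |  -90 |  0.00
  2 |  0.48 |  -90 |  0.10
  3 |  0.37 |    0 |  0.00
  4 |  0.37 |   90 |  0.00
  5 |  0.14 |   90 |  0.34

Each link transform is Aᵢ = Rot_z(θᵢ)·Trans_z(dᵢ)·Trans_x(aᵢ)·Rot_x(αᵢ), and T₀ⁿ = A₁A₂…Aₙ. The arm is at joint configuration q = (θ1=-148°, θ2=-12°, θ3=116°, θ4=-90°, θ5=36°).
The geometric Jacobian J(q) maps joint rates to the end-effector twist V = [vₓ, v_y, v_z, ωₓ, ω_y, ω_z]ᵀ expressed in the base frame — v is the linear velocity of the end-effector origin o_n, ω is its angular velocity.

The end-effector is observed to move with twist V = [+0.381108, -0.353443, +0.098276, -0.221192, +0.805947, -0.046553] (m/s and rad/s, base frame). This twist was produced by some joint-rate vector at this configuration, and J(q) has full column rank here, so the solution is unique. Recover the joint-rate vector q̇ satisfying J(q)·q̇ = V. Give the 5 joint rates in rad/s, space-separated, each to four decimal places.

0.5830 -0.0520 0.9340 -0.3680 -0.8330

o_n = [-1.1070, -0.5280, 0.1069]
J₁: ẑ×o_n = [0.5280, -1.1070, 0.0000], ω = ẑ
J2: z=[0.5299, -0.8480, 0.0000] o=[-0.2714, -0.1696, 0.0000] → [-0.0906, -0.0566, -0.8986, 0.5299, -0.8480, 0.0000]
J3: z=[-0.1763, -0.1102, -0.9781] o=[-0.6166, -0.5032, 0.0998] → [-0.0251, 0.4810, -0.0497, -0.1763, -0.1102, -0.9781]
J4: z=[-0.1763, -0.1102, -0.9781] o=[-0.6582, -0.1371, 0.0661] → [-0.3869, 0.4462, 0.0195, -0.1763, -0.1102, -0.9781]
J5: z=[0.1127, -0.9894, 0.0911] o=[-1.0200, -0.1719, 0.1352] → [0.0605, -0.0047, -0.1262, 0.1127, -0.9894, 0.0911]
q̇ = J⁺·V = [0.5830, -0.0520, 0.9340, -0.3680, -0.8330]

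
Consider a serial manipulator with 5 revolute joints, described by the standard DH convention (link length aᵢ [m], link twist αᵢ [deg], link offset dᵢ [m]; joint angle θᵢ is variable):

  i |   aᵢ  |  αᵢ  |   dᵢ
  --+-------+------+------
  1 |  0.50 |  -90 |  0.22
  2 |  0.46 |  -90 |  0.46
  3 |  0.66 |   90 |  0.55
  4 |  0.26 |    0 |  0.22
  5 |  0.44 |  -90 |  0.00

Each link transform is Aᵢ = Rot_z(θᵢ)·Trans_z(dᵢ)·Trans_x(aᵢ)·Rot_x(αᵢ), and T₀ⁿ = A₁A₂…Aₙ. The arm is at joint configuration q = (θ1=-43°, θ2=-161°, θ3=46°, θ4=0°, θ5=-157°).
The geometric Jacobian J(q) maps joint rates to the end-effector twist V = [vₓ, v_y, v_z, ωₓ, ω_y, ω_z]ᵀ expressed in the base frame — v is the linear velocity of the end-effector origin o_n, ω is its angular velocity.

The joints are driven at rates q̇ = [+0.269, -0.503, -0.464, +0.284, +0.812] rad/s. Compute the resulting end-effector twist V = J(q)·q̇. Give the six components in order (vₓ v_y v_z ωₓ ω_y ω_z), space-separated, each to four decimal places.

o_n = [-0.0539, 0.3817, 0.8952]
J₁: ẑ×o_n = [-0.3817, -0.0539, 0.0000], ω = ẑ
J2: z=[0.6820, 0.7314, 0.0000] o=[0.3657, -0.3410, 0.2200] → [0.4938, -0.4605, 0.7997, 0.6820, 0.7314, 0.0000]
J3: z=[0.2381, -0.2220, 0.9455] o=[0.3613, 0.2921, 0.3698] → [-0.2014, -0.5177, -0.0708, 0.2381, -0.2220, 0.9455]
J4: z=[-0.0237, 0.9719, 0.2342] o=[-0.1486, 0.1184, 1.0391] → [-0.2015, 0.0188, -0.0982, -0.0237, 0.9719, 0.2342]
J5: z=[-0.0237, 0.9719, 0.2342] o=[-0.4062, 0.3119, 1.1494] → [-0.2634, 0.0765, -0.3441, -0.0237, 0.9719, 0.2342]
V = J·q̇ = [-0.5287, 0.5248, -0.6767, -0.4795, 0.8004, 0.0870]

-0.5287 0.5248 -0.6767 -0.4795 0.8004 0.0870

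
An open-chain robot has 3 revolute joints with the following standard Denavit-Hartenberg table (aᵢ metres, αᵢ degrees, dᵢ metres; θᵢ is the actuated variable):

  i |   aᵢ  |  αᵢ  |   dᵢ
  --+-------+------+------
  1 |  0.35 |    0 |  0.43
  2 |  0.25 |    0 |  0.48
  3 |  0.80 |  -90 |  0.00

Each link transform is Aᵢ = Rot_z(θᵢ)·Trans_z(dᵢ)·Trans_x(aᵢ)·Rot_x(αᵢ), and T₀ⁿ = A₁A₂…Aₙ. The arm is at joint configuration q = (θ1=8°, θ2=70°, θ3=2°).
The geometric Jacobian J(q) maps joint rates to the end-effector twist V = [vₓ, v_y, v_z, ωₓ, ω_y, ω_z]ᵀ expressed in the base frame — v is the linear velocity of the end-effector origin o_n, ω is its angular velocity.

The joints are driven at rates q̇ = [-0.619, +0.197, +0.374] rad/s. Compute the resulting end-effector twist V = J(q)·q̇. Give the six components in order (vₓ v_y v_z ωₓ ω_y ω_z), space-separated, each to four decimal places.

o_n = [0.5375, 1.0811, 0.9100]
J₁: ẑ×o_n = [-1.0811, 0.5375, 0.0000], ω = ẑ
J2: z=[0.0000, 0.0000, 1.0000] o=[0.3466, 0.0487, 0.4300] → [-1.0324, 0.1909, 0.0000, 0.0000, 0.0000, 1.0000]
J3: z=[0.0000, 0.0000, 1.0000] o=[0.3986, 0.2932, 0.9100] → [-0.7878, 0.1389, 0.0000, 0.0000, 0.0000, 1.0000]
V = J·q̇ = [0.1712, -0.2431, 0.0000, 0.0000, 0.0000, -0.0480]

0.1712 -0.2431 0.0000 0.0000 0.0000 -0.0480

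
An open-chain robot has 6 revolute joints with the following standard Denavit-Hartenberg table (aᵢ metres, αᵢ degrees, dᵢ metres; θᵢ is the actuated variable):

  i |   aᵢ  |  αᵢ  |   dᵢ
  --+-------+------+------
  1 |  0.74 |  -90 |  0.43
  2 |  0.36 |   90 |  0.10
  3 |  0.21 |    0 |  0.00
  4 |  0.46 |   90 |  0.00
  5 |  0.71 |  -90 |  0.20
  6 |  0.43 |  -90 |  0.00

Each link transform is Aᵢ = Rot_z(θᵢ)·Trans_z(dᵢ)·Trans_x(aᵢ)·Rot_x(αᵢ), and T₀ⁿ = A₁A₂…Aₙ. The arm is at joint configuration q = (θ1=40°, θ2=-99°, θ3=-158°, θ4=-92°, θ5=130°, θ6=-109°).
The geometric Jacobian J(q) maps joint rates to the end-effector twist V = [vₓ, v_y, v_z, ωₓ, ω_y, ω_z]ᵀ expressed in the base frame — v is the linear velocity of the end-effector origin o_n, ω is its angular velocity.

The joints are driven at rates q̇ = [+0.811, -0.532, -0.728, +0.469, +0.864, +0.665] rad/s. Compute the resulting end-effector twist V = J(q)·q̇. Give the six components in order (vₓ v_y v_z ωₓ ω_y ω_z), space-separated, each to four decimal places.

-0.1973 -0.5865 0.0207 0.8609 -0.2112 1.8924

o_n = [-0.0514, 0.3704, 1.0563]
J₁: ẑ×o_n = [-0.3704, -0.0514, 0.0000], ω = ẑ
J2: z=[-0.6428, 0.7660, 0.0000] o=[0.5669, 0.4757, 0.4300] → [0.4798, 0.4026, 0.5413, -0.6428, 0.7660, 0.0000]
J3: z=[-0.7566, -0.6349, -0.1564] o=[0.4595, 0.5161, 0.7856] → [-0.1947, 0.2848, -0.2141, -0.7566, -0.6349, -0.1564]
J4: z=[-0.7566, -0.6349, -0.1564] o=[0.5334, 0.4754, 0.5933] → [-0.3104, 0.4418, -0.2918, -0.7566, -0.6349, -0.1564]
J5: z=[-0.3325, 0.1675, 0.9281] o=[0.2744, 0.8223, 0.4379] → [0.5231, -0.0967, 0.2048, -0.3325, 0.1675, 0.9281]
J6: z=[0.9177, -0.1697, 0.3593] o=[0.0533, 0.1663, 0.6926] → [-0.1350, -0.3714, 0.1695, 0.9177, -0.1697, 0.3593]
V = J·q̇ = [-0.1973, -0.5865, 0.0207, 0.8609, -0.2112, 1.8924]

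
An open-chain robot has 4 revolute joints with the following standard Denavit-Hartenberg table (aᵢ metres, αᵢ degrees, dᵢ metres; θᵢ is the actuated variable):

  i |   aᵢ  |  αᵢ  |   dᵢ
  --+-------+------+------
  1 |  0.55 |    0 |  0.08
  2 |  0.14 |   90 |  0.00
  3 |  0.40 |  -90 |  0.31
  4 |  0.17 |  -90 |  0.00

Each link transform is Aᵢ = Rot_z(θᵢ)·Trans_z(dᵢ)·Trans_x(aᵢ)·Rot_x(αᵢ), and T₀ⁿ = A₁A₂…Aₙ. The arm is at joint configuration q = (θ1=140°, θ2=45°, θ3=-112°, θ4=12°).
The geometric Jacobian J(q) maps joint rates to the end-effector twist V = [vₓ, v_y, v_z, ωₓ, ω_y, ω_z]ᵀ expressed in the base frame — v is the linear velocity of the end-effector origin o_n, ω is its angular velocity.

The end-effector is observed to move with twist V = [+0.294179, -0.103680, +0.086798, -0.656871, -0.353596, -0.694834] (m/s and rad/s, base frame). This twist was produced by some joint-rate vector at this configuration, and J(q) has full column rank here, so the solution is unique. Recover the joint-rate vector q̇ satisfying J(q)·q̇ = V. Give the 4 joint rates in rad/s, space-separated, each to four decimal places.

-0.0620 -0.3560 -0.2950 0.7390

o_n = [-0.3734, 0.6334, -0.4451]
J₁: ẑ×o_n = [-0.6334, -0.3734, 0.0000], ω = ẑ
J2: z=[0.0000, 0.0000, 1.0000] o=[-0.4213, 0.3535, 0.0800] → [-0.2799, 0.0479, 0.0000, 0.0000, 0.0000, 1.0000]
J3: z=[-0.0872, 0.9962, 0.0000] o=[-0.5608, 0.3413, 0.0800] → [-0.5231, -0.0458, -0.2121, -0.0872, 0.9962, 0.0000]
J4: z=[-0.9237, -0.0808, -0.3746] o=[-0.4385, 0.6632, -0.2909] → [0.0013, -0.1668, 0.0328, -0.9237, -0.0808, -0.3746]
q̇ = J⁺·V = [-0.0620, -0.3560, -0.2950, 0.7390]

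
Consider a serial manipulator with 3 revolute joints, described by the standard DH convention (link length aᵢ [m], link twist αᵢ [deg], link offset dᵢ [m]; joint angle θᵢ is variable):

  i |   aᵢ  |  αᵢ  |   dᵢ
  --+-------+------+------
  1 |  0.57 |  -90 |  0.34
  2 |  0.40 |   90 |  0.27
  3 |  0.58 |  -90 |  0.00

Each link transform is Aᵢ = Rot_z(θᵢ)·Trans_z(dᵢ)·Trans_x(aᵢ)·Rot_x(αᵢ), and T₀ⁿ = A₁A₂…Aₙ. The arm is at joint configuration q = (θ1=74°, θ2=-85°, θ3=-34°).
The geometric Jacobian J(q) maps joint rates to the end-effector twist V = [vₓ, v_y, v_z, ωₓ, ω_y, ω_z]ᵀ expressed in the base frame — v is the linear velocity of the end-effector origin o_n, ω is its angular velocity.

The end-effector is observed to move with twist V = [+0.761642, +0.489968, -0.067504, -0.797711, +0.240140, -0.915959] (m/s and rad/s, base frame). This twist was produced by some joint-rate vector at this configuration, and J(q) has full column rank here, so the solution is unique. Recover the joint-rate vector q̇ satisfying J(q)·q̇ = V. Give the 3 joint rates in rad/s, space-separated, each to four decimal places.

-0.9150 0.8330 -0.0110

o_n = [0.2305, 0.6067, 1.2175]
J₁: ẑ×o_n = [-0.6067, 0.2305, 0.0000], ω = ẑ
J2: z=[-0.9613, 0.2756, 0.0000] o=[0.1571, 0.5479, 0.3400] → [0.2419, 0.8435, -0.0768, -0.9613, 0.2756, 0.0000]
J3: z=[-0.2746, -0.9576, 0.0872] o=[-0.0928, 0.6559, 0.7385] → [-0.4544, 0.1597, 0.3231, -0.2746, -0.9576, 0.0872]
q̇ = J⁺·V = [-0.9150, 0.8330, -0.0110]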